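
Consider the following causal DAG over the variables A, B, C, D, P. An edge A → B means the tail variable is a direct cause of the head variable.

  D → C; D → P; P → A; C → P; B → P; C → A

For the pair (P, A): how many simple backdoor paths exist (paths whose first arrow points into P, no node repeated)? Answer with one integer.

A backdoor path from P to A is any simple undirected path whose first edge points into P (i.e. leaves P via a parent).
Parents of P: {B, C, D}.
Enumerating:
  P1: P <- D -> C -> A
  P2: P <- C -> A
That exhausts the simple backdoor paths. Count: 2.

2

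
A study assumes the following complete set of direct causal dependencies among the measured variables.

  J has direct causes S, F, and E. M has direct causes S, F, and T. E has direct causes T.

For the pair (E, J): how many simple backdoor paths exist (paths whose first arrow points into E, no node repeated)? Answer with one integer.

2

A backdoor path from E to J is any simple undirected path whose first edge points into E (i.e. leaves E via a parent).
Parents of E: {T}.
Enumerating:
  P1: E <- T -> M <- F -> J
  P2: E <- T -> M <- S -> J
That exhausts the simple backdoor paths. Count: 2.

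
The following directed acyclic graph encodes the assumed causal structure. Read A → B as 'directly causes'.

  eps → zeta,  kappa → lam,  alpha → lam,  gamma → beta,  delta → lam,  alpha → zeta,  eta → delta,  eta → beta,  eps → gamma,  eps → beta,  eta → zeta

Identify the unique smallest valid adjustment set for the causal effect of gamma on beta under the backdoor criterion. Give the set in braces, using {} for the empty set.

{eps}

Variables eligible for adjustment (non-descendants of gamma, excluding gamma and beta): {alpha, delta, eps, eta, kappa, lam, zeta}.
Backdoor paths from gamma to beta:
  P1: gamma <- eps -> zeta <- alpha -> lam <- delta <- eta -> beta
  P2: gamma <- eps -> zeta <- eta -> beta
  P3: gamma <- eps -> beta
The empty set is not sufficient: P3 (gamma <- eps -> beta) has no collider blocking it and no conditioned non-collider, so it is open.
Try {eps}:
  P1: blocked at fork node eps ∈ conditioning set.
  P2: blocked at fork node eps ∈ conditioning set.
  P3: blocked at fork node eps ∈ conditioning set.
{eps} contains no descendant of gamma and blocks every backdoor path.
No other singleton works — e.g. {alpha} leaves P3 open — so {eps} is the unique smallest valid adjustment set.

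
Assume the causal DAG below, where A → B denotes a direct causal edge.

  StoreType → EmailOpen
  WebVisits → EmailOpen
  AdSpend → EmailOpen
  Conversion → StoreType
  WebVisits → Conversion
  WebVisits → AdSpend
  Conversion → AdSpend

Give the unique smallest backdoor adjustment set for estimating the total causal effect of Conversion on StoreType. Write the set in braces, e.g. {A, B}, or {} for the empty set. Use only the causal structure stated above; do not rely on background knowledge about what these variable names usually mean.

Variables eligible for adjustment (non-descendants of Conversion, excluding Conversion and StoreType): {WebVisits}.
Backdoor paths from Conversion to StoreType:
  P1: Conversion <- WebVisits -> AdSpend -> EmailOpen <- StoreType
  P2: Conversion <- WebVisits -> EmailOpen <- StoreType
Each backdoor path contains an unconditioned collider, so every path is already blocked with the empty conditioning set:
  P1: blocked at collider EmailOpen (neither it nor any descendant is in the conditioning set).
  P2: blocked at collider EmailOpen (neither it nor any descendant is in the conditioning set).
The empty set is therefore the unique smallest valid set.

{}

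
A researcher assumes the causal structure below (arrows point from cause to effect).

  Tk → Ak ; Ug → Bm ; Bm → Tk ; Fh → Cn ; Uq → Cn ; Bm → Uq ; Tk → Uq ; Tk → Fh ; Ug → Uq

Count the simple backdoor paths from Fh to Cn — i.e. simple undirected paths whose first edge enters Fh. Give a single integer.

3

A backdoor path from Fh to Cn is any simple undirected path whose first edge points into Fh (i.e. leaves Fh via a parent).
Parents of Fh: {Tk}.
Enumerating:
  P1: Fh <- Tk <- Bm <- Ug -> Uq -> Cn
  P2: Fh <- Tk <- Bm -> Uq -> Cn
  P3: Fh <- Tk -> Uq -> Cn
That exhausts the simple backdoor paths. Count: 3.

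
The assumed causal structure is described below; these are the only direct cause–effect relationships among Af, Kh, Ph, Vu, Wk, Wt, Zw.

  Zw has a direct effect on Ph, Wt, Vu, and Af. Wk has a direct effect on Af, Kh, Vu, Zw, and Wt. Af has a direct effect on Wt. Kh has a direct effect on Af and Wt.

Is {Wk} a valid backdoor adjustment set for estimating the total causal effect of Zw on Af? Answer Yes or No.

Backdoor paths from Zw to Af (paths whose first edge points into Zw):
  P1: Zw <- Wk -> Kh -> Af
  P2: Zw <- Wk -> Kh -> Wt <- Af
  P3: Zw <- Wk -> Af
  P4: Zw <- Wk -> Wt <- Kh -> Af
  P5: Zw <- Wk -> Wt <- Af
Condition 1 (no descendant of Zw in the set): holds — descendants of Zw are {Af, Ph, Vu, Wt}; none are in {Wk}.
Condition 2 (every backdoor path blocked by {Wk}):
  P1: blocked at fork node Wk ∈ conditioning set.
  P2: blocked at fork node Wk ∈ conditioning set.
  P3: blocked at fork node Wk ∈ conditioning set.
  P4: blocked at fork node Wk ∈ conditioning set.
  P5: blocked at fork node Wk ∈ conditioning set.
{Wk} satisfies the backdoor criterion.

Yes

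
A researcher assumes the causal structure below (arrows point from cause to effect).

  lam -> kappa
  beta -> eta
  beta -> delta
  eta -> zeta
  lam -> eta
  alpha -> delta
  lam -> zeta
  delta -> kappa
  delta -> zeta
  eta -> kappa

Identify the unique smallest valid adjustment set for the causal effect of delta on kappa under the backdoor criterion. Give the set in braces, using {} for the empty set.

Variables eligible for adjustment (non-descendants of delta, excluding delta and kappa): {alpha, beta, eta, lam}.
Backdoor paths from delta to kappa:
  P1: delta <- beta -> eta <- lam -> kappa
  P2: delta <- beta -> eta -> kappa
  P3: delta <- beta -> eta -> zeta <- lam -> kappa
The empty set is not sufficient: P2 (delta <- beta -> eta -> kappa) has no collider blocking it and no conditioned non-collider, so it is open.
Try {beta}:
  P1: blocked at fork node beta ∈ conditioning set.
  P2: blocked at fork node beta ∈ conditioning set.
  P3: blocked at fork node beta ∈ conditioning set.
{beta} contains no descendant of delta and blocks every backdoor path.
No other singleton works — e.g. {lam} leaves P2 open — so {beta} is the unique smallest valid adjustment set.

{beta}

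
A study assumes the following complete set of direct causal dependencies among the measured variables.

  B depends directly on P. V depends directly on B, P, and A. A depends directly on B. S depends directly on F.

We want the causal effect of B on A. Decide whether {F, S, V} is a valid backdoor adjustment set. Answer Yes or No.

No

Backdoor paths from B to A (paths whose first edge points into B):
  P1: B <- P -> V <- A
Condition 1 (no descendant of B in the set): FAILS — V is a descendant of B.
Condition 2 (every backdoor path blocked by {F, S, V}):
  P1: open — collider(s) V are conditioned on (or have a conditioned descendant) and no non-collider on the path is in the set.
{F, S, V} does not satisfy the backdoor criterion.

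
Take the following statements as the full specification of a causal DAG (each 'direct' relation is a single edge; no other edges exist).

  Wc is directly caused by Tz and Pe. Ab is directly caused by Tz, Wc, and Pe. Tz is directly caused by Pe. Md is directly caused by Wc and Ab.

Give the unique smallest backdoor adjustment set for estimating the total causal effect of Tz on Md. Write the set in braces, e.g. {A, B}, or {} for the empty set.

{Pe}

Variables eligible for adjustment (non-descendants of Tz, excluding Tz and Md): {Pe}.
Backdoor paths from Tz to Md:
  P1: Tz <- Pe -> Wc -> Ab -> Md
  P2: Tz <- Pe -> Wc -> Md
  P3: Tz <- Pe -> Ab <- Wc -> Md
  P4: Tz <- Pe -> Ab -> Md
The empty set is not sufficient: P1 (Tz <- Pe -> Wc -> Ab -> Md) has no collider blocking it and no conditioned non-collider, so it is open.
Try {Pe}:
  P1: blocked at fork node Pe ∈ conditioning set.
  P2: blocked at fork node Pe ∈ conditioning set.
  P3: blocked at fork node Pe ∈ conditioning set.
  P4: blocked at fork node Pe ∈ conditioning set.
{Pe} contains no descendant of Tz and blocks every backdoor path.
{Pe} is the unique smallest valid adjustment set.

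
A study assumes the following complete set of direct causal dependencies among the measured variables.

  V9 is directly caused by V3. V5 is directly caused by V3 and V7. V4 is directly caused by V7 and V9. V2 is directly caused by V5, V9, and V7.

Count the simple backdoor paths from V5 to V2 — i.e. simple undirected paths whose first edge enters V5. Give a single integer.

4

A backdoor path from V5 to V2 is any simple undirected path whose first edge points into V5 (i.e. leaves V5 via a parent).
Parents of V5: {V3, V7}.
Enumerating:
  P1: V5 <- V3 -> V9 -> V4 <- V7 -> V2
  P2: V5 <- V3 -> V9 -> V2
  P3: V5 <- V7 -> V4 <- V9 -> V2
  P4: V5 <- V7 -> V2
That exhausts the simple backdoor paths. Count: 4.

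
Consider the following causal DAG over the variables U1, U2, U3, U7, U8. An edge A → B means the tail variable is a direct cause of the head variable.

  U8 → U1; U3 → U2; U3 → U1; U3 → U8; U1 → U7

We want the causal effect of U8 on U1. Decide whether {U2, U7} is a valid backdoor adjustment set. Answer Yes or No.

Backdoor paths from U8 to U1 (paths whose first edge points into U8):
  P1: U8 <- U3 -> U1
Condition 1 (no descendant of U8 in the set): FAILS — U7 is a descendant of U8.
Condition 2 (every backdoor path blocked by {U2, U7}):
  P1: open — no interior node is in the conditioning set.
{U2, U7} does not satisfy the backdoor criterion.

No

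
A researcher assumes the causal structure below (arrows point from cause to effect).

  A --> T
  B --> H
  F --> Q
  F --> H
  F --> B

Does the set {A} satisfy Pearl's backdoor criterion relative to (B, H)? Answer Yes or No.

No

Backdoor paths from B to H (paths whose first edge points into B):
  P1: B <- F -> H
Condition 1 (no descendant of B in the set): holds — descendants of B are {H}; none are in {A}.
Condition 2 (every backdoor path blocked by {A}):
  P1: open — no interior node is in the conditioning set.
{A} does not satisfy the backdoor criterion.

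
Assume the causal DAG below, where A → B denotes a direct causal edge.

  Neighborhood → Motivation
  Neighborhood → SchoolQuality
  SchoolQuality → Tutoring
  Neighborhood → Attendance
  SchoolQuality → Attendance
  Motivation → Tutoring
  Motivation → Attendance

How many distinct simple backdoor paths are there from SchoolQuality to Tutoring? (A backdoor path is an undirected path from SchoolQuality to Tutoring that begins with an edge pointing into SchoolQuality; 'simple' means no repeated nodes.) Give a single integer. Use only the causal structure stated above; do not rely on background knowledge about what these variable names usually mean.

A backdoor path from SchoolQuality to Tutoring is any simple undirected path whose first edge points into SchoolQuality (i.e. leaves SchoolQuality via a parent).
Parents of SchoolQuality: {Neighborhood}.
Enumerating:
  P1: SchoolQuality <- Neighborhood -> Motivation -> Tutoring
  P2: SchoolQuality <- Neighborhood -> Attendance <- Motivation -> Tutoring
That exhausts the simple backdoor paths. Count: 2.

2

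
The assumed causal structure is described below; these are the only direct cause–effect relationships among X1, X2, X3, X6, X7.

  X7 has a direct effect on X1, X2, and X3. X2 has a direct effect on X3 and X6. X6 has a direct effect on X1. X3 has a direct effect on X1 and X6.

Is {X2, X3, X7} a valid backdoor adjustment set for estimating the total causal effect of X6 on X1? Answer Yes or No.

Backdoor paths from X6 to X1 (paths whose first edge points into X6):
  P1: X6 <- X2 <- X7 -> X3 -> X1
  P2: X6 <- X2 <- X7 -> X1
  P3: X6 <- X2 -> X3 <- X7 -> X1
  P4: X6 <- X2 -> X3 -> X1
  P5: X6 <- X3 <- X7 -> X1
  P6: X6 <- X3 <- X2 <- X7 -> X1
  P7: X6 <- X3 -> X1
Condition 1 (no descendant of X6 in the set): holds — descendants of X6 are {X1}; none are in {X2, X3, X7}.
Condition 2 (every backdoor path blocked by {X2, X3, X7}):
  P1: blocked at chain node X2 ∈ conditioning set.
  P2: blocked at chain node X2 ∈ conditioning set.
  P3: blocked at fork node X2 ∈ conditioning set.
  P4: blocked at fork node X2 ∈ conditioning set.
  P5: blocked at chain node X3 ∈ conditioning set.
  P6: blocked at chain node X3 ∈ conditioning set.
  P7: blocked at fork node X3 ∈ conditioning set.
{X2, X3, X7} satisfies the backdoor criterion.

Yes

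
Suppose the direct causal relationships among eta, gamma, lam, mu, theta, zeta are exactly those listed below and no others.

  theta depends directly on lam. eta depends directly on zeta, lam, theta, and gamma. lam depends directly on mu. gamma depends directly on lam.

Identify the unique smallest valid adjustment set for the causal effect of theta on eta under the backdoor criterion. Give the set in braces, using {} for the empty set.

Variables eligible for adjustment (non-descendants of theta, excluding theta and eta): {gamma, lam, mu, zeta}.
Backdoor paths from theta to eta:
  P1: theta <- lam -> gamma -> eta
  P2: theta <- lam -> eta
The empty set is not sufficient: P1 (theta <- lam -> gamma -> eta) has no collider blocking it and no conditioned non-collider, so it is open.
Try {lam}:
  P1: blocked at fork node lam ∈ conditioning set.
  P2: blocked at fork node lam ∈ conditioning set.
{lam} contains no descendant of theta and blocks every backdoor path.
No other singleton works — e.g. {mu} leaves P1 open — so {lam} is the unique smallest valid adjustment set.

{lam}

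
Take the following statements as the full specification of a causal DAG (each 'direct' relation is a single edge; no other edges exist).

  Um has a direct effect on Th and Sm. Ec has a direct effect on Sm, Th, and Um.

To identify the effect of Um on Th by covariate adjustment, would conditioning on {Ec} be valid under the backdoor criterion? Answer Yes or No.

Yes

Backdoor paths from Um to Th (paths whose first edge points into Um):
  P1: Um <- Ec -> Th
Condition 1 (no descendant of Um in the set): holds — descendants of Um are {Sm, Th}; none are in {Ec}.
Condition 2 (every backdoor path blocked by {Ec}):
  P1: blocked at fork node Ec ∈ conditioning set.
{Ec} satisfies the backdoor criterion.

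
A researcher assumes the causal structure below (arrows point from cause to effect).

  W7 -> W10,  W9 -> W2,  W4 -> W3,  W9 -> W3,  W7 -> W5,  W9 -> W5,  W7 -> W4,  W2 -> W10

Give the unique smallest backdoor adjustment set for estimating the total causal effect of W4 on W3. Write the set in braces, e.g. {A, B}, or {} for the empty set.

{}

Variables eligible for adjustment (non-descendants of W4, excluding W4 and W3): {W10, W2, W5, W7, W9}.
Backdoor paths from W4 to W3:
  P1: W4 <- W7 -> W5 <- W9 -> W3
  P2: W4 <- W7 -> W10 <- W2 <- W9 -> W3
Each backdoor path contains an unconditioned collider, so every path is already blocked with the empty conditioning set:
  P1: blocked at collider W5 (neither it nor any descendant is in the conditioning set).
  P2: blocked at collider W10 (neither it nor any descendant is in the conditioning set).
The empty set is therefore the unique smallest valid set.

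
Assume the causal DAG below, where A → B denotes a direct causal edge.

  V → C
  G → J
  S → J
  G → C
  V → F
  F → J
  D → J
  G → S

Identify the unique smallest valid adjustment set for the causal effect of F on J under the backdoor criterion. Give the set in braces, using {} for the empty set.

Variables eligible for adjustment (non-descendants of F, excluding F and J): {C, D, G, S, V}.
Backdoor paths from F to J:
  P1: F <- V -> C <- G -> S -> J
  P2: F <- V -> C <- G -> J
Each backdoor path contains an unconditioned collider, so every path is already blocked with the empty conditioning set:
  P1: blocked at collider C (neither it nor any descendant is in the conditioning set).
  P2: blocked at collider C (neither it nor any descendant is in the conditioning set).
The empty set is therefore the unique smallest valid set.

{}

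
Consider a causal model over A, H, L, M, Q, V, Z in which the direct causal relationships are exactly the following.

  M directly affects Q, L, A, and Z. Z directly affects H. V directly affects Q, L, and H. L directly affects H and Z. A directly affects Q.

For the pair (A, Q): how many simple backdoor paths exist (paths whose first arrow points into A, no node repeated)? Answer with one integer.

A backdoor path from A to Q is any simple undirected path whose first edge points into A (i.e. leaves A via a parent).
Parents of A: {M}.
Enumerating:
  P1: A <- M -> L <- V -> Q
  P2: A <- M -> L -> Z -> H <- V -> Q
  P3: A <- M -> L -> H <- V -> Q
  P4: A <- M -> Z <- L <- V -> Q
  P5: A <- M -> Z <- L -> H <- V -> Q
  P6: A <- M -> Z -> H <- V -> Q
  P7: A <- M -> Z -> H <- L <- V -> Q
  P8: A <- M -> Q
That exhausts the simple backdoor paths. Count: 8.

8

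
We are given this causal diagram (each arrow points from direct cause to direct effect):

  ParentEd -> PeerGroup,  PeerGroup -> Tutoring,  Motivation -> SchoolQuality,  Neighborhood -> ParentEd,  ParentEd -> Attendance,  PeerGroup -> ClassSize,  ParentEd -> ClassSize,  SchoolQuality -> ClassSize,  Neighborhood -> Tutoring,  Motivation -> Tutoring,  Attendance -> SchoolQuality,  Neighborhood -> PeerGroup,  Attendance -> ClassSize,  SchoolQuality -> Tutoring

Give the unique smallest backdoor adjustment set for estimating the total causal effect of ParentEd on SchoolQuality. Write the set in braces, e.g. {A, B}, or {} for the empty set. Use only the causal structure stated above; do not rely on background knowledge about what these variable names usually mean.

Variables eligible for adjustment (non-descendants of ParentEd, excluding ParentEd and SchoolQuality): {Motivation, Neighborhood}.
Backdoor paths from ParentEd to SchoolQuality:
  P1: ParentEd <- Neighborhood -> PeerGroup -> ClassSize <- Attendance -> SchoolQuality
  P2: ParentEd <- Neighborhood -> PeerGroup -> ClassSize <- SchoolQuality
  P3: ParentEd <- Neighborhood -> PeerGroup -> Tutoring <- Motivation -> SchoolQuality
  P4: ParentEd <- Neighborhood -> PeerGroup -> Tutoring <- SchoolQuality
  P5: ParentEd <- Neighborhood -> Tutoring <- Motivation -> SchoolQuality
  P6: ParentEd <- Neighborhood -> Tutoring <- PeerGroup -> ClassSize <- Attendance -> SchoolQuality
  P7: ParentEd <- Neighborhood -> Tutoring <- PeerGroup -> ClassSize <- SchoolQuality
  P8: ParentEd <- Neighborhood -> Tutoring <- SchoolQuality
Each backdoor path contains an unconditioned collider, so every path is already blocked with the empty conditioning set:
  P1: blocked at collider ClassSize (neither it nor any descendant is in the conditioning set).
  P2: blocked at collider ClassSize (neither it nor any descendant is in the conditioning set).
  P3: blocked at collider Tutoring (neither it nor any descendant is in the conditioning set).
  P4: blocked at collider Tutoring (neither it nor any descendant is in the conditioning set).
  P5: blocked at collider Tutoring (neither it nor any descendant is in the conditioning set).
  P6: blocked at collider Tutoring (neither it nor any descendant is in the conditioning set).
  P7: blocked at collider Tutoring (neither it nor any descendant is in the conditioning set).
  P8: blocked at collider Tutoring (neither it nor any descendant is in the conditioning set).
The empty set is therefore the unique smallest valid set.

{}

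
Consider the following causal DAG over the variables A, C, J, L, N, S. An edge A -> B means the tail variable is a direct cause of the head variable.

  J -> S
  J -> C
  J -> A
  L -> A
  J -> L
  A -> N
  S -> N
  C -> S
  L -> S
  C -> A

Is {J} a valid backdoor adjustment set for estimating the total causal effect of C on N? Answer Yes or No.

Backdoor paths from C to N (paths whose first edge points into C):
  P1: C <- J -> L -> S -> N
  P2: C <- J -> L -> A -> N
  P3: C <- J -> S <- L -> A -> N
  P4: C <- J -> S -> N
  P5: C <- J -> A <- L -> S -> N
  P6: C <- J -> A -> N
Condition 1 (no descendant of C in the set): holds — descendants of C are {A, N, S}; none are in {J}.
Condition 2 (every backdoor path blocked by {J}):
  P1: blocked at fork node J ∈ conditioning set.
  P2: blocked at fork node J ∈ conditioning set.
  P3: blocked at fork node J ∈ conditioning set.
  P4: blocked at fork node J ∈ conditioning set.
  P5: blocked at fork node J ∈ conditioning set.
  P6: blocked at fork node J ∈ conditioning set.
{J} satisfies the backdoor criterion.

Yes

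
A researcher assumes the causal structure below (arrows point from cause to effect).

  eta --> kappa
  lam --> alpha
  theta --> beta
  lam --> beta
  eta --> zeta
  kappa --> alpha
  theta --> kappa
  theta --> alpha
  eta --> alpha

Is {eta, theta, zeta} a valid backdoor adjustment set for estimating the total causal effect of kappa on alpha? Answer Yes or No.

Backdoor paths from kappa to alpha (paths whose first edge points into kappa):
  P1: kappa <- eta -> alpha
  P2: kappa <- theta -> beta <- lam -> alpha
  P3: kappa <- theta -> alpha
Condition 1 (no descendant of kappa in the set): holds — descendants of kappa are {alpha}; none are in {eta, theta, zeta}.
Condition 2 (every backdoor path blocked by {eta, theta, zeta}):
  P1: blocked at fork node eta ∈ conditioning set.
  P2: blocked at fork node theta ∈ conditioning set.
  P3: blocked at fork node theta ∈ conditioning set.
{eta, theta, zeta} satisfies the backdoor criterion.

Yes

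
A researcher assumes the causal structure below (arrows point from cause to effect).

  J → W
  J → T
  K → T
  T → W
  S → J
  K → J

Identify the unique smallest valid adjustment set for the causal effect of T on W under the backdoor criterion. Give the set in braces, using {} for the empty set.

Variables eligible for adjustment (non-descendants of T, excluding T and W): {J, K, S}.
Backdoor paths from T to W:
  P1: T <- K -> J -> W
  P2: T <- J -> W
The empty set is not sufficient: P1 (T <- K -> J -> W) has no collider blocking it and no conditioned non-collider, so it is open.
Try {J}:
  P1: blocked at chain node J ∈ conditioning set.
  P2: blocked at fork node J ∈ conditioning set.
{J} contains no descendant of T and blocks every backdoor path.
No other singleton works — e.g. {K} leaves P2 open — so {J} is the unique smallest valid adjustment set.

{J}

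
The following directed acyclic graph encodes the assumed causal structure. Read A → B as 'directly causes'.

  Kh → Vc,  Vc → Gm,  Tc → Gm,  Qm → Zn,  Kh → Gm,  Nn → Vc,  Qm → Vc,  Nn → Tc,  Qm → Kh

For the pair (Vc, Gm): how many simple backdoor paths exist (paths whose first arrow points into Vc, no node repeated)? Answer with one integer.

A backdoor path from Vc to Gm is any simple undirected path whose first edge points into Vc (i.e. leaves Vc via a parent).
Parents of Vc: {Kh, Nn, Qm}.
Enumerating:
  P1: Vc <- Qm -> Kh -> Gm
  P2: Vc <- Kh -> Gm
  P3: Vc <- Nn -> Tc -> Gm
That exhausts the simple backdoor paths. Count: 3.

3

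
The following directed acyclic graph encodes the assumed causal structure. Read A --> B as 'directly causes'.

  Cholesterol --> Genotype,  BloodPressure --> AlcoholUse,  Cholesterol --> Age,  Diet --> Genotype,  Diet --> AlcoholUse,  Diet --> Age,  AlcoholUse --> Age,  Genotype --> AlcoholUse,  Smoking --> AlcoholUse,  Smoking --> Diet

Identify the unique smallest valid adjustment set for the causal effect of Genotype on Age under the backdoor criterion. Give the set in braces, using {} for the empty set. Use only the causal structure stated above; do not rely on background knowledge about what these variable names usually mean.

{Cholesterol, Diet}

Variables eligible for adjustment (non-descendants of Genotype, excluding Genotype and Age): {BloodPressure, Cholesterol, Diet, Smoking}.
Backdoor paths from Genotype to Age:
  P1: Genotype <- Diet <- Smoking -> AlcoholUse -> Age
  P2: Genotype <- Diet -> AlcoholUse -> Age
  P3: Genotype <- Diet -> Age
  P4: Genotype <- Cholesterol -> Age
The empty set is not sufficient: P1 (Genotype <- Diet <- Smoking -> AlcoholUse -> Age) has no collider blocking it and no conditioned non-collider, so it is open.
Try {Cholesterol, Diet}:
  P1: blocked at chain node Diet ∈ conditioning set.
  P2: blocked at fork node Diet ∈ conditioning set.
  P3: blocked at fork node Diet ∈ conditioning set.
  P4: blocked at fork node Cholesterol ∈ conditioning set.
{Cholesterol, Diet} contains no descendant of Genotype and blocks every backdoor path.
Every element of {Cholesterol, Diet} is needed (dropping Cholesterol leaves P4 open; dropping Diet leaves P1 open), so no proper subset is valid.
Among all size-2 subsets of the eligible variables, only {Cholesterol, Diet} blocks every backdoor path, so it is the unique smallest valid adjustment set.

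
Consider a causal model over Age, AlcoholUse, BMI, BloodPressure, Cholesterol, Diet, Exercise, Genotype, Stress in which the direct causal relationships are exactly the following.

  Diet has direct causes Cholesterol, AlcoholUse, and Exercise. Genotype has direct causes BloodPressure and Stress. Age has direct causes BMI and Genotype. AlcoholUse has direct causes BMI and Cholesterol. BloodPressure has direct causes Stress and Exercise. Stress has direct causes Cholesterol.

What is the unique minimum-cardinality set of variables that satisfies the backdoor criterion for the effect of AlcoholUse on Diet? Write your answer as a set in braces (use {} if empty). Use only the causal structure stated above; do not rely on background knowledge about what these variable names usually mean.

Variables eligible for adjustment (non-descendants of AlcoholUse, excluding AlcoholUse and Diet): {Age, BMI, BloodPressure, Cholesterol, Exercise, Genotype, Stress}.
Backdoor paths from AlcoholUse to Diet:
  P1: AlcoholUse <- Cholesterol -> Stress -> BloodPressure <- Exercise -> Diet
  P2: AlcoholUse <- Cholesterol -> Stress -> Genotype <- BloodPressure <- Exercise -> Diet
  P3: AlcoholUse <- Cholesterol -> Diet
  P4: AlcoholUse <- BMI -> Age <- Genotype <- Stress <- Cholesterol -> Diet
  P5: AlcoholUse <- BMI -> Age <- Genotype <- Stress -> BloodPressure <- Exercise -> Diet
  P6: AlcoholUse <- BMI -> Age <- Genotype <- BloodPressure <- Exercise -> Diet
  P7: AlcoholUse <- BMI -> Age <- Genotype <- BloodPressure <- Stress <- Cholesterol -> Diet
The empty set is not sufficient: P3 (AlcoholUse <- Cholesterol -> Diet) has no collider blocking it and no conditioned non-collider, so it is open.
Try {Cholesterol}:
  P1: blocked at fork node Cholesterol ∈ conditioning set.
  P2: blocked at fork node Cholesterol ∈ conditioning set.
  P3: blocked at fork node Cholesterol ∈ conditioning set.
  P4: blocked at collider Age (neither it nor any descendant is in the conditioning set).
  P5: blocked at collider Age (neither it nor any descendant is in the conditioning set).
  P6: blocked at collider Age (neither it nor any descendant is in the conditioning set).
  P7: blocked at collider Age (neither it nor any descendant is in the conditioning set).
{Cholesterol} contains no descendant of AlcoholUse and blocks every backdoor path.
No other singleton works — e.g. {Exercise} leaves P3 open — so {Cholesterol} is the unique smallest valid adjustment set.

{Cholesterol}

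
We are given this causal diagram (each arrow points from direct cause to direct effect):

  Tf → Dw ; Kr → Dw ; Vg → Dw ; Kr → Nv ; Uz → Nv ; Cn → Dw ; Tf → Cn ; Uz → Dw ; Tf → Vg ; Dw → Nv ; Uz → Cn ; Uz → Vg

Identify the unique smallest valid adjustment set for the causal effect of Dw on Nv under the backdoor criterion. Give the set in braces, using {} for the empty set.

Variables eligible for adjustment (non-descendants of Dw, excluding Dw and Nv): {Cn, Kr, Tf, Uz, Vg}.
Backdoor paths from Dw to Nv:
  P1: Dw <- Tf -> Cn <- Uz -> Nv
  P2: Dw <- Tf -> Vg <- Uz -> Nv
  P3: Dw <- Kr -> Nv
  P4: Dw <- Uz -> Nv
  P5: Dw <- Cn <- Tf -> Vg <- Uz -> Nv
  P6: Dw <- Cn <- Uz -> Nv
  P7: Dw <- Vg <- Tf -> Cn <- Uz -> Nv
  P8: Dw <- Vg <- Uz -> Nv
The empty set is not sufficient: P3 (Dw <- Kr -> Nv) has no collider blocking it and no conditioned non-collider, so it is open.
Try {Kr, Uz}:
  P1: blocked at collider Cn (neither it nor any descendant is in the conditioning set).
  P2: blocked at collider Vg (neither it nor any descendant is in the conditioning set).
  P3: blocked at fork node Kr ∈ conditioning set.
  P4: blocked at fork node Uz ∈ conditioning set.
  P5: blocked at collider Vg (neither it nor any descendant is in the conditioning set).
  P6: blocked at fork node Uz ∈ conditioning set.
  P7: blocked at collider Cn (neither it nor any descendant is in the conditioning set).
  P8: blocked at fork node Uz ∈ conditioning set.
{Kr, Uz} contains no descendant of Dw and blocks every backdoor path.
Every element of {Kr, Uz} is needed (dropping Kr leaves P3 open; dropping Uz leaves P4 open), so no proper subset is valid.
Among all size-2 subsets of the eligible variables, only {Kr, Uz} blocks every backdoor path, so it is the unique smallest valid adjustment set.

{Kr, Uz}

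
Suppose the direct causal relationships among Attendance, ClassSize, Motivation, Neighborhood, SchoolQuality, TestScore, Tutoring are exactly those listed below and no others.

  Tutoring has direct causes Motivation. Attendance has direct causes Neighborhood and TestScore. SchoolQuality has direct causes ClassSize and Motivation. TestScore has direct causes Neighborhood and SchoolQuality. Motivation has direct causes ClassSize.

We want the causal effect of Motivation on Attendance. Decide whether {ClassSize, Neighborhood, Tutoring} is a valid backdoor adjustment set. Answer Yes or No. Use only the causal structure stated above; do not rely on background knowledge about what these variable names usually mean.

Backdoor paths from Motivation to Attendance (paths whose first edge points into Motivation):
  P1: Motivation <- ClassSize -> SchoolQuality -> TestScore <- Neighborhood -> Attendance
  P2: Motivation <- ClassSize -> SchoolQuality -> TestScore -> Attendance
Condition 1 (no descendant of Motivation in the set): FAILS — Tutoring is a descendant of Motivation.
Condition 2 (every backdoor path blocked by {ClassSize, Neighborhood, Tutoring}):
  P1: blocked at fork node ClassSize ∈ conditioning set.
  P2: blocked at fork node ClassSize ∈ conditioning set.
{ClassSize, Neighborhood, Tutoring} does not satisfy the backdoor criterion.

No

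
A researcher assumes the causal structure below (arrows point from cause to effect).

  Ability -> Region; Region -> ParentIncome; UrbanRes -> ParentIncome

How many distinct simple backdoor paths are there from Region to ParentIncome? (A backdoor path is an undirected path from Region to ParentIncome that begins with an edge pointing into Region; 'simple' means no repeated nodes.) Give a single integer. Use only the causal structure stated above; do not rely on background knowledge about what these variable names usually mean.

A backdoor path from Region to ParentIncome is any simple undirected path whose first edge points into Region (i.e. leaves Region via a parent).
Parents of Region: {Ability}.
No simple path from any parent of Region reaches ParentIncome without revisiting Region, so there are no backdoor paths.

0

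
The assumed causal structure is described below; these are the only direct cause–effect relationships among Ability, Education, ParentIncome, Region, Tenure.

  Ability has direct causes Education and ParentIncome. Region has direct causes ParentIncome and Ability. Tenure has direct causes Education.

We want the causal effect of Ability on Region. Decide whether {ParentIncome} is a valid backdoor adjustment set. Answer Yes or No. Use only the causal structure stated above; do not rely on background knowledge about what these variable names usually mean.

Yes

Backdoor paths from Ability to Region (paths whose first edge points into Ability):
  P1: Ability <- ParentIncome -> Region
Condition 1 (no descendant of Ability in the set): holds — descendants of Ability are {Region}; none are in {ParentIncome}.
Condition 2 (every backdoor path blocked by {ParentIncome}):
  P1: blocked at fork node ParentIncome ∈ conditioning set.
{ParentIncome} satisfies the backdoor criterion.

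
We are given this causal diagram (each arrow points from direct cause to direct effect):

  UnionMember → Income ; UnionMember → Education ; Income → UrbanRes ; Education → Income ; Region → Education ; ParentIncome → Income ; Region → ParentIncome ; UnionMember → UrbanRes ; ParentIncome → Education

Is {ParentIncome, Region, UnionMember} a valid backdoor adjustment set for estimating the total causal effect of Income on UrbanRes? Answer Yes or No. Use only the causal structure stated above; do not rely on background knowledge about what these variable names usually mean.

Backdoor paths from Income to UrbanRes (paths whose first edge points into Income):
  P1: Income <- ParentIncome <- Region -> Education <- UnionMember -> UrbanRes
  P2: Income <- ParentIncome -> Education <- UnionMember -> UrbanRes
  P3: Income <- UnionMember -> UrbanRes
  P4: Income <- Education <- UnionMember -> UrbanRes
Condition 1 (no descendant of Income in the set): holds — descendants of Income are {UrbanRes}; none are in {ParentIncome, Region, UnionMember}.
Condition 2 (every backdoor path blocked by {ParentIncome, Region, UnionMember}):
  P1: blocked at chain node ParentIncome ∈ conditioning set.
  P2: blocked at fork node ParentIncome ∈ conditioning set.
  P3: blocked at fork node UnionMember ∈ conditioning set.
  P4: blocked at fork node UnionMember ∈ conditioning set.
{ParentIncome, Region, UnionMember} satisfies the backdoor criterion.

Yes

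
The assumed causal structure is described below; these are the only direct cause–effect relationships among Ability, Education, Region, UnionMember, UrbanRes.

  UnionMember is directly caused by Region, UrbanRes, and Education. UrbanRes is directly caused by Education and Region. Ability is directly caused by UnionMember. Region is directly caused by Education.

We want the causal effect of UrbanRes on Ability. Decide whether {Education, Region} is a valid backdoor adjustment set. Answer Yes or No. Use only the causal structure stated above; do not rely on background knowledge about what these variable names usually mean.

Backdoor paths from UrbanRes to Ability (paths whose first edge points into UrbanRes):
  P1: UrbanRes <- Education -> Region -> UnionMember -> Ability
  P2: UrbanRes <- Education -> UnionMember -> Ability
  P3: UrbanRes <- Region <- Education -> UnionMember -> Ability
  P4: UrbanRes <- Region -> UnionMember -> Ability
Condition 1 (no descendant of UrbanRes in the set): holds — descendants of UrbanRes are {Ability, UnionMember}; none are in {Education, Region}.
Condition 2 (every backdoor path blocked by {Education, Region}):
  P1: blocked at fork node Education ∈ conditioning set.
  P2: blocked at fork node Education ∈ conditioning set.
  P3: blocked at chain node Region ∈ conditioning set.
  P4: blocked at fork node Region ∈ conditioning set.
{Education, Region} satisfies the backdoor criterion.

Yes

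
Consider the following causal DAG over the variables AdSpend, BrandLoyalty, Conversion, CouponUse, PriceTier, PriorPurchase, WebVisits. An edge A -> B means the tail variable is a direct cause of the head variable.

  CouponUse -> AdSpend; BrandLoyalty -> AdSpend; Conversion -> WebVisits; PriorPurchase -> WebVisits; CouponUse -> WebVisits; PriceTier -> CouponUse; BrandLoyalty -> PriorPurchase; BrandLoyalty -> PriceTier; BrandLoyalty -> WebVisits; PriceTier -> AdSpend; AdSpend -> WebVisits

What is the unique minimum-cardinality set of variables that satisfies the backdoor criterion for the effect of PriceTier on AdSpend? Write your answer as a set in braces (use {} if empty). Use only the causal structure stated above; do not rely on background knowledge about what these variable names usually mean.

Variables eligible for adjustment (non-descendants of PriceTier, excluding PriceTier and AdSpend): {BrandLoyalty, Conversion, PriorPurchase}.
Backdoor paths from PriceTier to AdSpend:
  P1: PriceTier <- BrandLoyalty -> AdSpend
  P2: PriceTier <- BrandLoyalty -> PriorPurchase -> WebVisits <- CouponUse -> AdSpend
  P3: PriceTier <- BrandLoyalty -> PriorPurchase -> WebVisits <- AdSpend
  P4: PriceTier <- BrandLoyalty -> WebVisits <- CouponUse -> AdSpend
  P5: PriceTier <- BrandLoyalty -> WebVisits <- AdSpend
The empty set is not sufficient: P1 (PriceTier <- BrandLoyalty -> AdSpend) has no collider blocking it and no conditioned non-collider, so it is open.
Try {BrandLoyalty}:
  P1: blocked at fork node BrandLoyalty ∈ conditioning set.
  P2: blocked at fork node BrandLoyalty ∈ conditioning set.
  P3: blocked at fork node BrandLoyalty ∈ conditioning set.
  P4: blocked at fork node BrandLoyalty ∈ conditioning set.
  P5: blocked at fork node BrandLoyalty ∈ conditioning set.
{BrandLoyalty} contains no descendant of PriceTier and blocks every backdoor path.
No other singleton works — e.g. {Conversion} leaves P1 open — so {BrandLoyalty} is the unique smallest valid adjustment set.

{BrandLoyalty}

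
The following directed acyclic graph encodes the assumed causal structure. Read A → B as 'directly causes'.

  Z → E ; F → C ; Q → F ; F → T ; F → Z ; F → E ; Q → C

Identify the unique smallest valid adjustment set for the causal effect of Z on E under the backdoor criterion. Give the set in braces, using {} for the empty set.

Variables eligible for adjustment (non-descendants of Z, excluding Z and E): {C, F, Q, T}.
Backdoor paths from Z to E:
  P1: Z <- F -> E
The empty set is not sufficient: P1 (Z <- F -> E) has no collider blocking it and no conditioned non-collider, so it is open.
Try {F}:
  P1: blocked at fork node F ∈ conditioning set.
{F} contains no descendant of Z and blocks every backdoor path.
No other singleton works — e.g. {Q} leaves P1 open — so {F} is the unique smallest valid adjustment set.

{F}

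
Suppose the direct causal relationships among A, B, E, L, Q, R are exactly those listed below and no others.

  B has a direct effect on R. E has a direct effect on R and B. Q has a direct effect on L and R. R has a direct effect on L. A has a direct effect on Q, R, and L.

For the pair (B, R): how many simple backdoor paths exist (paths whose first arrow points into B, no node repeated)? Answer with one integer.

A backdoor path from B to R is any simple undirected path whose first edge points into B (i.e. leaves B via a parent).
Parents of B: {E}.
Enumerating:
  P1: B <- E -> R
That exhausts the simple backdoor paths. Count: 1.

1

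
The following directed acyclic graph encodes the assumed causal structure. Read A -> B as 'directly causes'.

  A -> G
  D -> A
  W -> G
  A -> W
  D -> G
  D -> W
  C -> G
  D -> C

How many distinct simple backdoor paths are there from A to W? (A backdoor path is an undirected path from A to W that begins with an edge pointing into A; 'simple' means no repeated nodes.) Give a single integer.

A backdoor path from A to W is any simple undirected path whose first edge points into A (i.e. leaves A via a parent).
Parents of A: {D}.
Enumerating:
  P1: A <- D -> C -> G <- W
  P2: A <- D -> W
  P3: A <- D -> G <- W
That exhausts the simple backdoor paths. Count: 3.

3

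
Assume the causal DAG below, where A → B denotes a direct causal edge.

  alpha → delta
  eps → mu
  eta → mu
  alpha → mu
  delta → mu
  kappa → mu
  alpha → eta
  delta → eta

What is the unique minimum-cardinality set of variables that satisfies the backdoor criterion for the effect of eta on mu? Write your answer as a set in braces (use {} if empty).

Variables eligible for adjustment (non-descendants of eta, excluding eta and mu): {alpha, delta, eps, kappa}.
Backdoor paths from eta to mu:
  P1: eta <- alpha -> delta -> mu
  P2: eta <- alpha -> mu
  P3: eta <- delta <- alpha -> mu
  P4: eta <- delta -> mu
The empty set is not sufficient: P1 (eta <- alpha -> delta -> mu) has no collider blocking it and no conditioned non-collider, so it is open.
Try {alpha, delta}:
  P1: blocked at fork node alpha ∈ conditioning set.
  P2: blocked at fork node alpha ∈ conditioning set.
  P3: blocked at chain node delta ∈ conditioning set.
  P4: blocked at fork node delta ∈ conditioning set.
{alpha, delta} contains no descendant of eta and blocks every backdoor path.
Every element of {alpha, delta} is needed (dropping alpha leaves P2 open; dropping delta leaves P4 open), so no proper subset is valid.
Among all size-2 subsets of the eligible variables, only {alpha, delta} blocks every backdoor path, so it is the unique smallest valid adjustment set.

{alpha, delta}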